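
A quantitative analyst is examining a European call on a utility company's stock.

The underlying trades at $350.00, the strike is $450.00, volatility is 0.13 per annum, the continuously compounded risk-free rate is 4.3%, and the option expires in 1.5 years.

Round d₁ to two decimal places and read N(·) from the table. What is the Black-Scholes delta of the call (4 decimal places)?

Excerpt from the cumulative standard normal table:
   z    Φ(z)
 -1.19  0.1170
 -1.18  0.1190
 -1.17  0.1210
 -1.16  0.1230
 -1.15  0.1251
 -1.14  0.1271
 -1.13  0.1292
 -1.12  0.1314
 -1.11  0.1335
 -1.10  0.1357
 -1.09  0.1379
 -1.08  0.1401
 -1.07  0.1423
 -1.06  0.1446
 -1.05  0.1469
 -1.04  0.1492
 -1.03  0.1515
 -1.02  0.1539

0.1379

σ√T = 0.13 × 1.2247 = 0.1592
d₁ = [ln(350/450) + (0.043 + 0.13²/2)·1.5] / 0.1592 = [-0.2513 + 0.0772] / 0.1592 = -1.0937 which rounds to -1.09
N(d₁) = N(-1.09) = 0.1379
Δ_call = N(d₁) = 0.1379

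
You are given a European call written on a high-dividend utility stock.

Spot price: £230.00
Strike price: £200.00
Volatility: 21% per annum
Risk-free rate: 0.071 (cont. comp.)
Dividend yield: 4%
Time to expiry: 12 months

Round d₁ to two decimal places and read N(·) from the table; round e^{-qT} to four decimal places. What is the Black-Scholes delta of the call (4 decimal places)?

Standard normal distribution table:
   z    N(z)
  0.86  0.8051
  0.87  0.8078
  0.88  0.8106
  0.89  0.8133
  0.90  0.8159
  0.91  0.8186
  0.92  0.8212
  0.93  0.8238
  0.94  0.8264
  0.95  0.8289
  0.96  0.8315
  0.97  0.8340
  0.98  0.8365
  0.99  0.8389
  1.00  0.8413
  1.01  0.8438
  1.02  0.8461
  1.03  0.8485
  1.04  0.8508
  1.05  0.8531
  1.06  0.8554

0.7890

σ√T = 0.21 × 1.0000 = 0.2100
d₁ = [ln(230/200) + (0.071 − 0.04 + 0.21²/2)·1] / 0.2100 = [0.1398 + 0.0530] / 0.2100 = 0.9182 which rounds to 0.92
N(d₁) = N(0.92) = 0.8212
Δ_call = exp(−qT)·N(d₁) = 0.9608·0.8212 = 0.7890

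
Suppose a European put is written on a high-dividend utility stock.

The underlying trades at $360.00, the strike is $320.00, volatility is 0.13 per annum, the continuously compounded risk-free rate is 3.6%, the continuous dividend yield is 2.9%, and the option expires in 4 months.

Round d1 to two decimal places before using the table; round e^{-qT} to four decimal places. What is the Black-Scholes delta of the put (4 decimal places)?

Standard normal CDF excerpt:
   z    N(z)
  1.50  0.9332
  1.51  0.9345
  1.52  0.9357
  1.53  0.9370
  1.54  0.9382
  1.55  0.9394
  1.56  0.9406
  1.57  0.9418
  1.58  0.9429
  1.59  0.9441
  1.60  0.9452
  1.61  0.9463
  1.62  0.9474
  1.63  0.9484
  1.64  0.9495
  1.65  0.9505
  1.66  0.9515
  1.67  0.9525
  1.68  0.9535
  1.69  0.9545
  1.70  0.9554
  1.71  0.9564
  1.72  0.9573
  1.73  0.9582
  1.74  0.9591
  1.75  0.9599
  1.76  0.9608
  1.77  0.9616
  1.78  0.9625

σ√T = 0.13·√0.3333 = 0.0751
ln(S/K) + (r − q + σ²/2)T = ln(360/320) + (0.036 − 0.029 + 0.13²/2)·0.3333 = 0.1178 + 0.0051 = 0.1229
d₁ = 0.1229 / 0.0751 = 1.6379 ≈ 1.64
N(d₁) = N(1.64) = 0.9495
Δ_put = e^(−qT)·(N(d₁) − 1) = 0.9904·(0.9495 − 1) = -0.0500

-0.0500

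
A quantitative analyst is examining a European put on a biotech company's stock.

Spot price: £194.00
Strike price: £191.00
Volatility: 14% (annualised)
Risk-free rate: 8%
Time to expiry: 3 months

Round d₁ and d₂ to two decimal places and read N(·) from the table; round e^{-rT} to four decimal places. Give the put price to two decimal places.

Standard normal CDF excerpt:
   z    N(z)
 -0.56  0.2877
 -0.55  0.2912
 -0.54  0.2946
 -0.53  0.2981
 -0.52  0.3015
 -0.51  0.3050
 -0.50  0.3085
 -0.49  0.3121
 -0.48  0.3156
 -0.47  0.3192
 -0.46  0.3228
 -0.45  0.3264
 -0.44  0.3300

£2.61

σ√T = 0.14·√0.25 = 0.0700
d₁ = [ln(194/191) + (0.08 + 0.14²/2)·0.25] / 0.0700 = [0.0156 + 0.0225] / 0.0700 = 0.5434 ⇒ 0.54
d₂ = d₁ − σ√T = 0.5434 − 0.0700 = 0.4734 ⇒ 0.47
e^(−rT) = e^(−0.08·0.25) = 0.9802
P = 191·0.9802·N(-0.47) − 194·N(-0.54) = 191·0.9802·0.3192 − 194·0.2946 = 59.7600 − 57.1524 = 2.6076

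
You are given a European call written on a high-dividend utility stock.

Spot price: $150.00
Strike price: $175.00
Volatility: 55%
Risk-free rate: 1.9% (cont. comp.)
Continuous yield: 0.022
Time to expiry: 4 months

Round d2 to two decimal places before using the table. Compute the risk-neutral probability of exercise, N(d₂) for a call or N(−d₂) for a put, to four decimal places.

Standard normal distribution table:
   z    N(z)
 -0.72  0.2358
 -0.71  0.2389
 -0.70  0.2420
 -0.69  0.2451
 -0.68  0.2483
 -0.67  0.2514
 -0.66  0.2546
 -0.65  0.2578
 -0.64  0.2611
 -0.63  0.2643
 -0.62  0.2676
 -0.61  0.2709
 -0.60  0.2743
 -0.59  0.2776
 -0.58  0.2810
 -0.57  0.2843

0.2578

σ√T = 0.55·√0.3333 = 0.3175
d₁ = [ln(150/175) + (0.019 − 0.022 + 0.55²/2)·0.3333] / 0.3175 = [-0.1542 + 0.0494] / 0.3175 = -0.3298 ≈ -0.33
d₂ = d₁ − σ√T = -0.3298 − 0.3175 = -0.6474 ≈ -0.65
Pr(exercise) under Q = N(d₂) = 0.2578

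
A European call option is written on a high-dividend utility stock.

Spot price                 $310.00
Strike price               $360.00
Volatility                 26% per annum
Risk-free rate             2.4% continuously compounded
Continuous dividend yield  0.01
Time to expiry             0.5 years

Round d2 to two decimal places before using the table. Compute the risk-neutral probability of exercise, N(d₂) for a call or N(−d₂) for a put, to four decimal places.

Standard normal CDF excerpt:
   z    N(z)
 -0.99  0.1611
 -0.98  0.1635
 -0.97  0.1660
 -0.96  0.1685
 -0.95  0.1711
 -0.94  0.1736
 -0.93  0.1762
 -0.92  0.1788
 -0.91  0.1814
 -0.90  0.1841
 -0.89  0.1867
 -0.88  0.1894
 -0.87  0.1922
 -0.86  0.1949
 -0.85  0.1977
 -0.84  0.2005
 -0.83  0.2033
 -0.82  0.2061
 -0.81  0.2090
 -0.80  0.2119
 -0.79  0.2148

0.1922

σ√T = 0.26 × 0.7071 = 0.1838
ln(S/K) + (r − q + σ²/2)T = ln(310/360) + (0.024 − 0.01 + 0.26²/2)·0.5 = -0.1495 + 0.0239 = -0.1256
d₁ = -0.1256 / 0.1838 = -0.6833 ≈ -0.68
d₂ = d₁ − σ√T = -0.6833 − 0.1838 = -0.8672 ≈ -0.87
Pr(exercise) under Q = N(d₂) = 0.1922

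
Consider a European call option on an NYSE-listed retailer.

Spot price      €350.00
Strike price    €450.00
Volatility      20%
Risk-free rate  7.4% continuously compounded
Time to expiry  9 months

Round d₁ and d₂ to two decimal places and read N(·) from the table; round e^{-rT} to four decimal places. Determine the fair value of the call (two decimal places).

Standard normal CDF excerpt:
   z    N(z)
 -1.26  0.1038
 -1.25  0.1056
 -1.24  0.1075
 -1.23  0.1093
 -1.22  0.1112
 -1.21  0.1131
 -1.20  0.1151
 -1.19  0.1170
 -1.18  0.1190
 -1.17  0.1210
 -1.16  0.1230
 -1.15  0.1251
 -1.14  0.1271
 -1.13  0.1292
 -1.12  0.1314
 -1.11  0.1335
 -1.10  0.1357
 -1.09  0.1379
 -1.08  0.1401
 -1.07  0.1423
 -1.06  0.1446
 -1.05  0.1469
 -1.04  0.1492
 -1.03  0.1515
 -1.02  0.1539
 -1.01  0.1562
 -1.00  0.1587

€4.88

σ√T = 0.2 × 0.8660 = 0.1732
d₁ = [ln(350/450) + (0.074 + ½·0.2²)·0.75] / (σ√T) = (-0.2513 + 0.0705) / 0.1732 = -1.0439 ≈ -1.04
d₂ = -1.0439 − 0.1732 = -1.2171 ≈ -1.22
e^(−rT) = e^(−0.074·0.75) = 0.9460
C = 350·N(-1.04) − 450·0.9460·N(-1.22) = 350·0.1492 − 450·0.9460·0.1112 = 52.2200 − 47.3378 = 4.8822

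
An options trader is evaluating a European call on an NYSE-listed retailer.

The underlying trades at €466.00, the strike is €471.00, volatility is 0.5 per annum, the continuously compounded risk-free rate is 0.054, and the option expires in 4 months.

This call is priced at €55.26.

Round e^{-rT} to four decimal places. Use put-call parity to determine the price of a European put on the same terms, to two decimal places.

exp(−rT) = exp(−0.054·0.3333) = 0.9822
Put-call parity: C − P = S − K·e^(−rT) = 466 − 471·0.9822 = 466 − 462.6162 = 3.3838
P = C − (C − P) = 55.26 − (3.3838) = 51.8762

€51.88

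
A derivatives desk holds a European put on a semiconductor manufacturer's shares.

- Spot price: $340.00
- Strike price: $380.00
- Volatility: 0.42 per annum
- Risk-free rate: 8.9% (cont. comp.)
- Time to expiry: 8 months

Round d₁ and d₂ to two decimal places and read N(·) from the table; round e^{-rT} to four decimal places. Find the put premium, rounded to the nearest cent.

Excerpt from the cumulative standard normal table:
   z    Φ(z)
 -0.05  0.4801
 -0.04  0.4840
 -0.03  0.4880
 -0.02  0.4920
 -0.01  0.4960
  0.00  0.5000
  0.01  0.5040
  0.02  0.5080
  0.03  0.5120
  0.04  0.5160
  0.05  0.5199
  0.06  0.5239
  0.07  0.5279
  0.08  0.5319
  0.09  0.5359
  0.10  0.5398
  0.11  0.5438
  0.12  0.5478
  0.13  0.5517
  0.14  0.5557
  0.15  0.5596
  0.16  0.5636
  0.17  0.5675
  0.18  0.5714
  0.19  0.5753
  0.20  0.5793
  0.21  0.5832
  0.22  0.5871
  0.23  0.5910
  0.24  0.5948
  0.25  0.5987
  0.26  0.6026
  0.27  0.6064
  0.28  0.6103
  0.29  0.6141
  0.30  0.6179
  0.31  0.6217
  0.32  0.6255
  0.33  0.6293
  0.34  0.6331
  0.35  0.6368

T = 0.6667;  σ√T = 0.3429
d₁ = [ln(340/380) + (0.089 + ½·0.42²)·0.6667] / (σ√T) = (-0.1112 + 0.1181) / 0.3429 = 0.0201 ⇒ 0.02
d₂ = 0.0201 − 0.3429 = -0.3228 ⇒ -0.32
exp(−rT) = exp(−0.089·0.6667) = 0.9424
N(−d₂) = N(0.32) = 0.6255;  N(−d₁) = N(-0.02) = 0.4920
P = 380·0.9424·0.6255 − 340·0.4920 = 223.9991 − 167.2800 = 56.7191

$56.72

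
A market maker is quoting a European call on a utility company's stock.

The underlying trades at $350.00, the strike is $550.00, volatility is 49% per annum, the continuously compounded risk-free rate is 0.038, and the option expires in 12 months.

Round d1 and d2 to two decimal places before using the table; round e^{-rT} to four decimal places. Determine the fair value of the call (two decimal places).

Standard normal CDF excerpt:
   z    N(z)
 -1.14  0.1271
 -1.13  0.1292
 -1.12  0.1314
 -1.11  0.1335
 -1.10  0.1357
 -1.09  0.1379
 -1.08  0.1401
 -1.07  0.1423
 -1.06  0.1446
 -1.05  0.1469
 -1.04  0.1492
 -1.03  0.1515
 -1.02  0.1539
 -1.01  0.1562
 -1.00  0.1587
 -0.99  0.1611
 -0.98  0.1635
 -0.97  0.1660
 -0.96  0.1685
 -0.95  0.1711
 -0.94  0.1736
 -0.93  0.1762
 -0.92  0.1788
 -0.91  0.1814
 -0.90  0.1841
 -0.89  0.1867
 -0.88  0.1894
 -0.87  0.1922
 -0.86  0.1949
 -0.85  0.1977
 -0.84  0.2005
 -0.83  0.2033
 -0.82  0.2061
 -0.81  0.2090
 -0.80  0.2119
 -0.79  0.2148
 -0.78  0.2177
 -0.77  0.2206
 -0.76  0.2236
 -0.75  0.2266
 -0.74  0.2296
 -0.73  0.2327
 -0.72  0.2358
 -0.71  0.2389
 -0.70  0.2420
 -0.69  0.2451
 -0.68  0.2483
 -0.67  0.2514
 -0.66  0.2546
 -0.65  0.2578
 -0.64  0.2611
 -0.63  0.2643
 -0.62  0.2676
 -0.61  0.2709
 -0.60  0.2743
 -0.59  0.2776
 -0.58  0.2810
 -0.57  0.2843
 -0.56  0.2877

σ√T = 0.49·√1 = 0.4900
ln(S/K) + (r + σ²/2)T = ln(350/550) + (0.038 + 0.49²/2)·1 = -0.4520 + 0.1580 = -0.2939
d₁ = -0.2939 / 0.4900 = -0.5999 which rounds to -0.60
d₂ = d₁ − σ√T = -0.5999 − 0.4900 = -1.0899 which rounds to -1.09
e^(−rT) = e^(−0.038·1) = 0.9627
C = 350·N(-0.60) − 550·0.9627·N(-1.09) = 350·0.2743 − 550·0.9627·0.1379 = 96.0050 − 73.0160 = 22.9890

$22.99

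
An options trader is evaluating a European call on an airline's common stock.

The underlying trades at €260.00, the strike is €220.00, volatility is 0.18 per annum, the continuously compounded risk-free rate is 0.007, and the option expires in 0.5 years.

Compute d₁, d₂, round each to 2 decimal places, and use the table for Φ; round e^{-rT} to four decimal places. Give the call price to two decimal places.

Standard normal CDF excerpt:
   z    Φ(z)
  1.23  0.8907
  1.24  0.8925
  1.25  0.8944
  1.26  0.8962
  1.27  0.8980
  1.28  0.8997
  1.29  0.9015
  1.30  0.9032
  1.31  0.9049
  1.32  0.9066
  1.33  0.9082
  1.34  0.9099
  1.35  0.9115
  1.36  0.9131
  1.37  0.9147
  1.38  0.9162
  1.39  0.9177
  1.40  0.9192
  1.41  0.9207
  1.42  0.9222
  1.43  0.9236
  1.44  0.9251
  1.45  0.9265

€41.75

σ√T = 0.18 × 0.7071 = 0.1273
d₁ = [ln(260/220) + (0.007 + 0.18²/2)·0.5] / 0.1273 = [0.1671 + 0.0116] / 0.1273 = 1.4036 → 1.40
d₂ = d₁ − σ√T = 1.4036 − 0.1273 = 1.2764 → 1.28
exp(−rT) = exp(−0.007·0.5) = 0.9965
C = 260·N(1.40) − 220·0.9965·N(1.28) = 260·0.9192 − 220·0.9965·0.8997 = 238.9920 − 197.2412 = 41.7508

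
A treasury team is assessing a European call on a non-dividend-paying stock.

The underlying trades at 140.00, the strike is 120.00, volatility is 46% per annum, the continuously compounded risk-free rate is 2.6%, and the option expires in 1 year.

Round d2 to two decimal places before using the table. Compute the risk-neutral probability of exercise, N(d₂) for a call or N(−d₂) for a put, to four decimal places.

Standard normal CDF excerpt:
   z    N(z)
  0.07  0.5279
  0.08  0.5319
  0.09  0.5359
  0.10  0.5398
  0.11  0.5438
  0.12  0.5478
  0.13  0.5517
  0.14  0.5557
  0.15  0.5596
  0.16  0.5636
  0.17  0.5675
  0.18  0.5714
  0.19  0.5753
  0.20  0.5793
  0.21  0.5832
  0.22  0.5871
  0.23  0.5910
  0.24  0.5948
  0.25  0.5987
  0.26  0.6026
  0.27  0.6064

T = 1;  σ√T = 0.4600
d₁ = [ln(140/120) + (0.026 + ½·0.46²)·1] / (σ√T) = (0.1542 + 0.1318) / 0.4600 = 0.6216 ≈ 0.62
d₂ = 0.6216 − 0.4600 = 0.1616 ≈ 0.16
Pr(exercise) under Q = N(d₂) = 0.5636

0.5636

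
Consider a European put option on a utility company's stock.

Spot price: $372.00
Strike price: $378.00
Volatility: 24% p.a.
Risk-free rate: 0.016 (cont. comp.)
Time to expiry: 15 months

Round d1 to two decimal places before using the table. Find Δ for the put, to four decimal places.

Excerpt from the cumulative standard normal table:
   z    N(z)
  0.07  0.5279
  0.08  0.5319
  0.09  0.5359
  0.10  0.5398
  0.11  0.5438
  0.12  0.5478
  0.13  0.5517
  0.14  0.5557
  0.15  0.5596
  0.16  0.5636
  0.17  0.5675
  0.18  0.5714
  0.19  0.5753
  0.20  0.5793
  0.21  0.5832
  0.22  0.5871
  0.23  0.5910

-0.4404

T = 1.25;  σ√T = 0.2683
d₁ = [ln(372/378) + (0.016 + 0.24²/2)·1.25] / 0.2683 = [-0.0160 + 0.0560] / 0.2683 = 0.1491 ≈ 0.15
N(d₁) = N(0.15) = 0.5596
Δ_put = N(d₁) − 1 = 0.5596 − 1 = -0.4404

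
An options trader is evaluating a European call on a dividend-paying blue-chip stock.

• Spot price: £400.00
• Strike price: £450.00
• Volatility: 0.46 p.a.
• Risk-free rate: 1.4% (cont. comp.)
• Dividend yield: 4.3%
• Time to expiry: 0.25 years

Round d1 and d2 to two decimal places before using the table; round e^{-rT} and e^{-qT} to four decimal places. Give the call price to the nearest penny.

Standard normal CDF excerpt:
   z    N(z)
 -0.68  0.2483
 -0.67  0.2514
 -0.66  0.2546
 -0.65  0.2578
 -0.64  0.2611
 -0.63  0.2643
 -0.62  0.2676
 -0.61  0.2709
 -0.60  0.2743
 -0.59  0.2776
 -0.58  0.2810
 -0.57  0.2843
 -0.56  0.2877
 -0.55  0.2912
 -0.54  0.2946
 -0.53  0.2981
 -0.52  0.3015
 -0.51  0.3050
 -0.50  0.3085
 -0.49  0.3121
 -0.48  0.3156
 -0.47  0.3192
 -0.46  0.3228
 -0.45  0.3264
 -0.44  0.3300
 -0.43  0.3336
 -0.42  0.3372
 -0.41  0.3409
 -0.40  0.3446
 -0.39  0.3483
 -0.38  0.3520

σ√T = 0.46·√0.25 = 0.2300
d₁ = [ln(400/450) + (0.014 − 0.043 + 0.46²/2)·0.25] / 0.2300 = [-0.1178 + 0.0192] / 0.2300 = -0.4286 ⇒ -0.43
d₂ = d₁ − σ√T = -0.4286 − 0.2300 = -0.6586 ⇒ -0.66
exp(−qT) = exp(−0.043·0.25) = 0.9893;  exp(−rT) = exp(−0.014·0.25) = 0.9965
N(d₁) = N(-0.43) = 0.3336;  N(d₂) = N(-0.66) = 0.2546
C = 400·0.9893·0.3336 − 450·0.9965·0.2546 = 132.0122 − 114.1690 = 17.8432

£17.84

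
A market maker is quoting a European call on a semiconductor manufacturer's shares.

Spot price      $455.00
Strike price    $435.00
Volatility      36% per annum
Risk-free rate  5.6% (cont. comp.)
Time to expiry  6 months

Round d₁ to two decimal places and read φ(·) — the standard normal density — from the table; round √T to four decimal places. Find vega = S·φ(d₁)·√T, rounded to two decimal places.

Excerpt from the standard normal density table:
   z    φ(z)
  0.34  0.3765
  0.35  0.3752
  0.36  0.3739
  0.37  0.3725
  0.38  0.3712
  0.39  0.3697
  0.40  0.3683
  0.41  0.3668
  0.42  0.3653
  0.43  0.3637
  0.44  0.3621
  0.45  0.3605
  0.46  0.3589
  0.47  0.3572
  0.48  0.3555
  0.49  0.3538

118.01

σ√T = 0.36·√0.5 = 0.2546
ln(S/K) + (r + σ²/2)T = ln(455/435) + (0.056 + 0.36²/2)·0.5 = 0.0450 + 0.0604 = 0.1054
d₁ = 0.1054 / 0.2546 = 0.4139 ≈ 0.41
√T = √0.5 = 0.7071
φ(d₁) = φ(0.41) = 0.3668
vega = S·φ(d₁)·√T = 455·0.3668·0.7071 = 118.0107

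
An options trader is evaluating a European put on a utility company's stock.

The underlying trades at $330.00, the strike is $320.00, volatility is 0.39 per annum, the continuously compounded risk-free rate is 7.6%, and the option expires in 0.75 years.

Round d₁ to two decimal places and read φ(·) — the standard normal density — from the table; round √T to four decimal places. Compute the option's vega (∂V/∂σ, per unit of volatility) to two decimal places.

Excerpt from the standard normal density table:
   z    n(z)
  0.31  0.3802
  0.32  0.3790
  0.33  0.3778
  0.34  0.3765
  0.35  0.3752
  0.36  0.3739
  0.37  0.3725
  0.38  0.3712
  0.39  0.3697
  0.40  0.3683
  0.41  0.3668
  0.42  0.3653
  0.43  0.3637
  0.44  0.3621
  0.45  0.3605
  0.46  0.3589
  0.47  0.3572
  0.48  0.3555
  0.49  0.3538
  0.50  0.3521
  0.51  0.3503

103.94

T = 0.75;  σ√T = 0.3377
ln(S/K) + (r + σ²/2)T = ln(330/320) + (0.076 + 0.39²/2)·0.75 = 0.0308 + 0.1140 = 0.1448
d₁ = 0.1448 / 0.3377 = 0.4287 which rounds to 0.43
√T = √0.75 = 0.8660
φ(d₁) = φ(0.43) = 0.3637
vega = S·φ(d₁)·√T = 330·0.3637·0.8660 = 103.9382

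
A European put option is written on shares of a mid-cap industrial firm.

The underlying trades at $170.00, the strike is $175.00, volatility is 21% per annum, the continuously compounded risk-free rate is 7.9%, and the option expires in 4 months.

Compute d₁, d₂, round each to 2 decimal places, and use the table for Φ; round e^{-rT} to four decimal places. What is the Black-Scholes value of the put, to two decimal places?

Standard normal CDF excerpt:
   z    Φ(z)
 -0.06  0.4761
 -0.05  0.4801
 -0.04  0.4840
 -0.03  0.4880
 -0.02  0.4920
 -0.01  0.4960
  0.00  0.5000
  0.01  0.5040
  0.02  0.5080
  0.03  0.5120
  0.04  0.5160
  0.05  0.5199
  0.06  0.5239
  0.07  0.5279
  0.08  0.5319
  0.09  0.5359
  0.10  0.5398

$8.38

T = 0.3333;  σ√T = 0.1212
d₁ = [ln(170/175) + (0.079 + 0.21²/2)·0.3333] / 0.1212 = [-0.0290 + 0.0337] / 0.1212 = 0.0387 → 0.04
d₂ = d₁ − σ√T = 0.0387 − 0.1212 = -0.0825 → -0.08
e^(−rT) = e^(−0.079·0.3333) = 0.9740
P = 175·0.9740·N(0.08) − 170·N(-0.04) = 175·0.9740·0.5319 − 170·0.4840 = 90.6624 − 82.2800 = 8.3824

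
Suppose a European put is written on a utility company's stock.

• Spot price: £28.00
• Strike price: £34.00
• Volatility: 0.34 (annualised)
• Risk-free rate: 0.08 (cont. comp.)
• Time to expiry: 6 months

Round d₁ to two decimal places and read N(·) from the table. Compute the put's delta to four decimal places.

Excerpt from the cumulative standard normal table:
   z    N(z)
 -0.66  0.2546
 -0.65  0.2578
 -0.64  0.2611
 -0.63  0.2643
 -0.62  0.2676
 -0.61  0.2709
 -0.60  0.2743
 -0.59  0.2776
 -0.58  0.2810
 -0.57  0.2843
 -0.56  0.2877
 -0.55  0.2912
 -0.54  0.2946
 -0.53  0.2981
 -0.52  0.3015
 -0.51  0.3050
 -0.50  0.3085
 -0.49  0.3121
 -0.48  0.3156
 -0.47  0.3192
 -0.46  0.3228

σ√T = 0.34·√0.5 = 0.2404
d₁ = [ln(28/34) + (0.08 + 0.34²/2)·0.5] / 0.2404 = [-0.1942 + 0.0689] / 0.2404 = -0.5210 → -0.52
N(d₁) = N(-0.52) = 0.3015
Δ_put = N(d₁) − 1 = 0.3015 − 1 = -0.6985

-0.6985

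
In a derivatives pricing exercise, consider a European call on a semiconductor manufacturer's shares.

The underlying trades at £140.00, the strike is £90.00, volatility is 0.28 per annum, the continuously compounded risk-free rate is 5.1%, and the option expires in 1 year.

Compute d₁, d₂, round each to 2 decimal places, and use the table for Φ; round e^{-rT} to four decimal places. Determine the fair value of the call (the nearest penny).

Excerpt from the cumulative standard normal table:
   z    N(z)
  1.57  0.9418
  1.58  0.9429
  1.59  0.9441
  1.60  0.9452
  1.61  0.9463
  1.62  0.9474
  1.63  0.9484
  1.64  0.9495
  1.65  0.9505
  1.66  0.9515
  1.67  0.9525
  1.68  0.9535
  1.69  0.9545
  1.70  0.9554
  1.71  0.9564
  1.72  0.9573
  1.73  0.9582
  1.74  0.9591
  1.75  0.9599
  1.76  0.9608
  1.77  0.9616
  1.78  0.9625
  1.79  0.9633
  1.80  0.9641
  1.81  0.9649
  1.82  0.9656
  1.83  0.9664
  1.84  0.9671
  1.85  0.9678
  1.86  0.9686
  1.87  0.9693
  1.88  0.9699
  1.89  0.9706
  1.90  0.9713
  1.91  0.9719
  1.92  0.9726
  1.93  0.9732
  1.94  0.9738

£54.95

σ√T = 0.28 × 1.0000 = 0.2800
d₁ = [ln(140/90) + (0.051 + ½·0.28²)·1] / (σ√T) = (0.4418 + 0.0902) / 0.2800 = 1.9001 ⇒ 1.90
d₂ = 1.9001 − 0.2800 = 1.6201 ⇒ 1.62
e^(−rT) = e^(−0.051·1) = 0.9503
C = 140·N(1.90) − 90·0.9503·N(1.62) = 140·0.9713 − 90·0.9503·0.9474 = 135.9820 − 81.0283 = 54.9537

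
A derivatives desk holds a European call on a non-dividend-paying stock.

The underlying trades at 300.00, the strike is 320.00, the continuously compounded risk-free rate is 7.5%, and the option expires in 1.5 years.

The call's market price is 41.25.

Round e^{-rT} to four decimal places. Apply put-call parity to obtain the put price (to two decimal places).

e^(−rT) = e^(−0.075·1.5) = 0.8936
Put-call parity: C − P = S − K·e^(−rT) = 300 − 320·0.8936 = 300 − 285.9520 = 14.0480
P = C − (C − P) = 41.25 − (14.0480) = 27.2020

27.20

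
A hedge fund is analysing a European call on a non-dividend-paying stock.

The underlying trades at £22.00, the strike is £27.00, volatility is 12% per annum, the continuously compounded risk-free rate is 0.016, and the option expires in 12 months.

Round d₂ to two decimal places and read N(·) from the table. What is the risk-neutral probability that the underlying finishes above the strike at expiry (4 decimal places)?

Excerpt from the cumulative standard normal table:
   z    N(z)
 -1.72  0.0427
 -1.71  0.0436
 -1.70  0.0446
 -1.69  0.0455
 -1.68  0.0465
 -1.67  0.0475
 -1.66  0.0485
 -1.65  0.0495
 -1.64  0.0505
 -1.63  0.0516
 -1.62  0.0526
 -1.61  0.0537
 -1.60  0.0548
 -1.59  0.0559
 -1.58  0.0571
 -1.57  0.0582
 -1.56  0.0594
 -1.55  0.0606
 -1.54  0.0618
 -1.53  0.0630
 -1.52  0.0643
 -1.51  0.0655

0.0516

T = 1;  σ√T = 0.1200
d₁ = [ln(22/27) + (0.016 + 0.12²/2)·1] / 0.1200 = [-0.2048 + 0.0232] / 0.1200 = -1.5133 which rounds to -1.51
d₂ = d₁ − σ√T = -1.5133 − 0.1200 = -1.6333 which rounds to -1.63
Risk-neutral Pr[S_T > K] = N(d₂) = N(-1.63) = 0.0516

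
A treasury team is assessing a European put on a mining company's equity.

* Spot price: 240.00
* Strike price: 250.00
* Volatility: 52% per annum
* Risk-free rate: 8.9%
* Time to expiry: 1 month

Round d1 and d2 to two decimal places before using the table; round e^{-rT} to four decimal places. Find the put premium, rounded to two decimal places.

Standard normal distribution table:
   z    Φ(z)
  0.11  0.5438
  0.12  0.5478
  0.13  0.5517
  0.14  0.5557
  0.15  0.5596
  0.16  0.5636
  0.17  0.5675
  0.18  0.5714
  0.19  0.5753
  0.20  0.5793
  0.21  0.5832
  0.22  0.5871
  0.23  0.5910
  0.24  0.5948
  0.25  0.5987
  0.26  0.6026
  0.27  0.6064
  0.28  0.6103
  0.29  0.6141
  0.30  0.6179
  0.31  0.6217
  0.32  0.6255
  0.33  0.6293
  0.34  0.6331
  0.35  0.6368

σ√T = 0.52 × 0.2887 = 0.1501
d₁ = [ln(240/250) + (0.089 + 0.52²/2)·0.08333] / 0.1501 = [-0.0408 + 0.0187] / 0.1501 = -0.1475 ≈ -0.15
d₂ = d₁ − σ√T = -0.1475 − 0.1501 = -0.2976 ≈ -0.30
e^(−rT) = e^(−0.089·0.08333) = 0.9926
N(−d₂) = N(0.30) = 0.6179;  N(−d₁) = N(0.15) = 0.5596
P = 250·0.9926·0.6179 − 240·0.5596 = 153.3319 − 134.3040 = 19.0279

19.03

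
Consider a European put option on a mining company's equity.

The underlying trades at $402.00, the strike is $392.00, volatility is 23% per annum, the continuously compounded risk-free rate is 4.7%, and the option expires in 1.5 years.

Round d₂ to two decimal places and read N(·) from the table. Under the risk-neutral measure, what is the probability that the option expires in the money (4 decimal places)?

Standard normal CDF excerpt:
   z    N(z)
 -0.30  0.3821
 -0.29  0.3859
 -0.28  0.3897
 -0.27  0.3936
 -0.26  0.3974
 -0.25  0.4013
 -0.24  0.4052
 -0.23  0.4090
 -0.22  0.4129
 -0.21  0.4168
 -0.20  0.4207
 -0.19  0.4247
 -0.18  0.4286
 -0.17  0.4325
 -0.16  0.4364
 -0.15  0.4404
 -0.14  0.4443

0.4207

T = 1.5;  σ√T = 0.2817
d₁ = [ln(402/392) + (0.047 + ½·0.23²)·1.5] / (σ√T) = (0.0252 + 0.1102) / 0.2817 = 0.4805 which rounds to 0.48
d₂ = 0.4805 − 0.2817 = 0.1989 which rounds to 0.20
Risk-neutral Pr[S_T < K] = N(−d₂) = N(-0.20) = 0.4207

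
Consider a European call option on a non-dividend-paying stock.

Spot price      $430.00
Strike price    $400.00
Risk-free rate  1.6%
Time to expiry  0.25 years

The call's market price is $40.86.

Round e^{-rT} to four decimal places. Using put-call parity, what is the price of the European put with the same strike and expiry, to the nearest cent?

$9.26

e^(−rT) = e^(−0.016·0.25) = 0.9960
Put-call parity: C − P = S − K·e^(−rT) = 430 − 400·0.9960 = 430 − 398.4000 = 31.6000
P = C − (C − P) = 40.86 − (31.6000) = 9.2600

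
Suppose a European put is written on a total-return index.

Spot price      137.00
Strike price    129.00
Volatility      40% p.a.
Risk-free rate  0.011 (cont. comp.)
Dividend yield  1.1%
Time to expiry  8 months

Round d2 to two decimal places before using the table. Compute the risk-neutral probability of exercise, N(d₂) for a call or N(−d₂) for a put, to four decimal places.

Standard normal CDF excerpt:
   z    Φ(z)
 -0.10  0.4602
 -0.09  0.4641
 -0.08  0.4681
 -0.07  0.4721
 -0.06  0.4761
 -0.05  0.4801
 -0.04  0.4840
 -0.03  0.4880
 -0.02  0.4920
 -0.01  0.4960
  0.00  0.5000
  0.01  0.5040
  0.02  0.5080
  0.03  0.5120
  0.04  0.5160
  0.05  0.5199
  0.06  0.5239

0.4920

σ√T = 0.4 × 0.8165 = 0.3266
d₁ = [ln(137/129) + (0.011 − 0.011 + 0.4²/2)·0.6667] / 0.3266 = [0.0602 + 0.0533] / 0.3266 = 0.3475 ⇒ 0.35
d₂ = d₁ − σ√T = 0.3475 − 0.3266 = 0.0209 ⇒ 0.02
Risk-neutral Pr[S_T < K] = N(−d₂) = N(-0.02) = 0.4920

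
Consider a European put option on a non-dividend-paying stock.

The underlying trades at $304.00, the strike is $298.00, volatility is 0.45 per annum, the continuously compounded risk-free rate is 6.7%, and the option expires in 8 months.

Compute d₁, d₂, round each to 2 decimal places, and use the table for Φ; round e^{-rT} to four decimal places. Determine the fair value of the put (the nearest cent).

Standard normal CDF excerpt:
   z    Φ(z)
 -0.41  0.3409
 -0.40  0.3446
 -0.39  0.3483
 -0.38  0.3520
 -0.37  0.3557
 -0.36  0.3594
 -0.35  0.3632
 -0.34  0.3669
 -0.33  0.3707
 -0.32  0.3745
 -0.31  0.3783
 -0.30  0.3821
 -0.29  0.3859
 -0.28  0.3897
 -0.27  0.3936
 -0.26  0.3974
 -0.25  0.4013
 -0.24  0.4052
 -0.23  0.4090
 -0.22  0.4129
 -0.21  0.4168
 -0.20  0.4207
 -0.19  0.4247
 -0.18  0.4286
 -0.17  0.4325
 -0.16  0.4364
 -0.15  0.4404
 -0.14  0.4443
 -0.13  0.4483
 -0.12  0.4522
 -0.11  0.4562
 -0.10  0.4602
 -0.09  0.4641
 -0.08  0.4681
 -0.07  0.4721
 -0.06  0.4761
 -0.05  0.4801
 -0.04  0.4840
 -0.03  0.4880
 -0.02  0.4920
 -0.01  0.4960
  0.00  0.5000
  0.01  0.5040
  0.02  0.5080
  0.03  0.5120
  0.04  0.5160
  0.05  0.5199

σ√T = 0.45 × 0.8165 = 0.3674
ln(S/K) + (r + σ²/2)T = ln(304/298) + (0.067 + 0.45²/2)·0.6667 = 0.0199 + 0.1122 = 0.1321
d₁ = 0.1321 / 0.3674 = 0.3595 → 0.36
d₂ = d₁ − σ√T = 0.3595 − 0.3674 = -0.0079 → -0.01
e^(−rT) = e^(−0.067·0.6667) = 0.9563
P = 298·0.9563·N(0.01) − 304·N(-0.36) = 298·0.9563·0.5040 − 304·0.3594 = 143.6286 − 109.2576 = 34.3710

$34.37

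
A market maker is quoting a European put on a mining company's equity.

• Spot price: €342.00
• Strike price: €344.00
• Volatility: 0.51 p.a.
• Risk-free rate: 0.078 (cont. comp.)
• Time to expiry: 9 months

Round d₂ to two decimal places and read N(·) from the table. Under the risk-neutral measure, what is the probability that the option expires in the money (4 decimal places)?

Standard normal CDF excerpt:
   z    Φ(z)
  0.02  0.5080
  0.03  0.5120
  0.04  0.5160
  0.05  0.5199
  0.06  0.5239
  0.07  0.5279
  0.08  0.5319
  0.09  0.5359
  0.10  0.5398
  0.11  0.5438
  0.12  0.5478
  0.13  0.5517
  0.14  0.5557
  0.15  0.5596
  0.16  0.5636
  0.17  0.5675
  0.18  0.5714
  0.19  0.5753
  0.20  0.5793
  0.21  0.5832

σ√T = 0.51 × 0.8660 = 0.4417
d₁ = [ln(342/344) + (0.078 + 0.51²/2)·0.75] / 0.4417 = [-0.0058 + 0.1560] / 0.4417 = 0.3401 ≈ 0.34
d₂ = d₁ − σ√T = 0.3401 − 0.4417 = -0.1016 ≈ -0.10
Risk-neutral Pr[S_T < K] = N(−d₂) = N(0.10) = 0.5398

0.5398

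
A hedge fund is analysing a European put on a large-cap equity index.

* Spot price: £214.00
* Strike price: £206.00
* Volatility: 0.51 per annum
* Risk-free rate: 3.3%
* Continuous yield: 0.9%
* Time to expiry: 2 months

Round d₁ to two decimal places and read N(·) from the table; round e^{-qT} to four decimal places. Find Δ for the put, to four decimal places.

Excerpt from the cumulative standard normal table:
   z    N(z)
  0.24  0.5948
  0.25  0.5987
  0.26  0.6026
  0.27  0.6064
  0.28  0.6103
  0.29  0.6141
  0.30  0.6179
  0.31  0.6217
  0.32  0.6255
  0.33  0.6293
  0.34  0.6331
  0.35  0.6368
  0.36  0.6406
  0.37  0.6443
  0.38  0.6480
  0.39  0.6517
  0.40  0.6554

-0.3777

T = 0.1667;  σ√T = 0.2082
ln(S/K) + (r − q + σ²/2)T = ln(214/206) + (0.033 − 0.009 + 0.51²/2)·0.1667 = 0.0381 + 0.0257 = 0.0638
d₁ = 0.0638 / 0.2082 = 0.3063 which rounds to 0.31
N(d₁) = N(0.31) = 0.6217
Δ_put = exp(−qT)·(N(d₁) − 1) = 0.9985·(0.6217 − 1) = -0.3777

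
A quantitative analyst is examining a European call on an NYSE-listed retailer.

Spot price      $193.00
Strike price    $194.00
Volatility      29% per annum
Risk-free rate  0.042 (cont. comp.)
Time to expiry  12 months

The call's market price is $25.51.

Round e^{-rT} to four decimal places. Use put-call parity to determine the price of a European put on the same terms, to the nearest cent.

e^(−rT) = e^(−0.042·1) = 0.9589
Put-call parity: C − P = S − K·e^(−rT) = 193 − 194·0.9589 = 193 − 186.0266 = 6.9734
P = C − (C − P) = 25.51 − (6.9734) = 18.5366

$18.54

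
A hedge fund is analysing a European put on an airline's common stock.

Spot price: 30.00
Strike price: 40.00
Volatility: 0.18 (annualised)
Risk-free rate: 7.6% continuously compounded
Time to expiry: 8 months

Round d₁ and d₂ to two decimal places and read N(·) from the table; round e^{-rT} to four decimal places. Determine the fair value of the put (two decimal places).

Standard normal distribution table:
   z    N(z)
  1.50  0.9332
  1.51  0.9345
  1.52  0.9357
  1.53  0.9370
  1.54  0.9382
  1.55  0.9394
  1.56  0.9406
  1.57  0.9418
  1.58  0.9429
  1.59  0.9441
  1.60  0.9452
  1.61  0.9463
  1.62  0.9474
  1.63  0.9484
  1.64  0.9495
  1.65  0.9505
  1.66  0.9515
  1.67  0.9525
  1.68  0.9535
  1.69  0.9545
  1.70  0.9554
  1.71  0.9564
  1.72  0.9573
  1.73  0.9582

σ√T = 0.18 × 0.8165 = 0.1470
ln(S/K) + (r + σ²/2)T = ln(30/40) + (0.076 + 0.18²/2)·0.6667 = -0.2877 + 0.0615 = -0.2262
d₁ = -0.2262 / 0.1470 = -1.5392 ⇒ -1.54
d₂ = d₁ − σ√T = -1.5392 − 0.1470 = -1.6862 ⇒ -1.69
exp(−rT) = exp(−0.076·0.6667) = 0.9506
N(−d₂) = N(1.69) = 0.9545;  N(−d₁) = N(1.54) = 0.9382
P = 40·0.9506·0.9545 − 30·0.9382 = 36.2939 − 28.1460 = 8.1479

8.15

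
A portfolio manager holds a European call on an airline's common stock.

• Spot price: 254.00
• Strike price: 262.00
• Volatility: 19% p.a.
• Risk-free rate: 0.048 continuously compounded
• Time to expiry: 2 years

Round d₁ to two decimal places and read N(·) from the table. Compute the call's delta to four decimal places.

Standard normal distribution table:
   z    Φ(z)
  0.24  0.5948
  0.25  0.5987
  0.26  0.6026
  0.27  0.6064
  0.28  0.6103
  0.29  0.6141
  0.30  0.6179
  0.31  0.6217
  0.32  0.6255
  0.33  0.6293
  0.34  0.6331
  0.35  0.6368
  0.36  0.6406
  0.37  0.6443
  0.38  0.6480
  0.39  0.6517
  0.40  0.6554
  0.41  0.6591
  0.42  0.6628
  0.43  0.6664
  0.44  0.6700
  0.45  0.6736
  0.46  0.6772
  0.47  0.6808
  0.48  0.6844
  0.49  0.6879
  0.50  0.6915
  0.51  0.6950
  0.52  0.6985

0.6480

σ√T = 0.19 × 1.4142 = 0.2687
d₁ = [ln(254/262) + (0.048 + ½·0.19²)·2] / (σ√T) = (-0.0310 + 0.1321) / 0.2687 = 0.3762 which rounds to 0.38
N(d₁) = N(0.38) = 0.6480
Δ_call = N(d₁) = 0.6480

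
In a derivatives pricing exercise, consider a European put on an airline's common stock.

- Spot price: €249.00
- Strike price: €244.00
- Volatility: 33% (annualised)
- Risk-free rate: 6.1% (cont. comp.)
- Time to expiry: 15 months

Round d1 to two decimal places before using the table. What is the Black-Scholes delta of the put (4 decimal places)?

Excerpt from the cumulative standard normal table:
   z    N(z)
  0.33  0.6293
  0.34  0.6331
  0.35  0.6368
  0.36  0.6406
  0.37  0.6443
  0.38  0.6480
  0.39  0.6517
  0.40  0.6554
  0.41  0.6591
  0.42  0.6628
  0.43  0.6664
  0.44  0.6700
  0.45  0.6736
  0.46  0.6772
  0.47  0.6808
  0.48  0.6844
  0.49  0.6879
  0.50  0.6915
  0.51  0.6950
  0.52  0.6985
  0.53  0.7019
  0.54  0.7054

-0.3264

σ√T = 0.33·√1.25 = 0.3690
d₁ = [ln(249/244) + (0.061 + 0.33²/2)·1.25] / 0.3690 = [0.0203 + 0.1443] / 0.3690 = 0.4461 → 0.45
N(d₁) = N(0.45) = 0.6736
Δ_put = N(d₁) − 1 = 0.6736 − 1 = -0.3264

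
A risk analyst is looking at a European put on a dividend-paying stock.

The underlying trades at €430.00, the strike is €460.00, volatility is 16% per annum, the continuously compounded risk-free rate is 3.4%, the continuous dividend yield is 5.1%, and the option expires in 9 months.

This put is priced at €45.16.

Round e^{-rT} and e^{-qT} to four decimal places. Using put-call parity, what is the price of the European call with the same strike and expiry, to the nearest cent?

e^(−qT) = e^(−0.051·0.75) = 0.9625;  e^(−rT) = e^(−0.034·0.75) = 0.9748
Put-call parity: C − P = S·e^(−qT) − K·e^(−rT) = 430·0.9625 − 460·0.9748 = 413.8750 − 448.4080 = -34.5330
C = P + (C − P) = 45.16 + (-34.5330) = 10.6270

€10.63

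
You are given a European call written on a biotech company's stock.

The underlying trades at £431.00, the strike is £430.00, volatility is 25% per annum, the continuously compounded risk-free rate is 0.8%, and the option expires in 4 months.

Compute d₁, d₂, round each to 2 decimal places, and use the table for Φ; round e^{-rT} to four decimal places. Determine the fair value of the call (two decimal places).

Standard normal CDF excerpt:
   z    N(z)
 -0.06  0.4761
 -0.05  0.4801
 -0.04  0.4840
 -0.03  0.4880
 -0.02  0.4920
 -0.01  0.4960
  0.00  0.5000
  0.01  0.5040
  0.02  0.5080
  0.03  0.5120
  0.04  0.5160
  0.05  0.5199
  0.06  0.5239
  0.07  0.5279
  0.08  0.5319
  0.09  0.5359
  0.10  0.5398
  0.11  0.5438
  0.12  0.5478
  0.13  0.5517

£26.82

σ√T = 0.25·√0.3333 = 0.1443
d₁ = [ln(431/430) + (0.008 + 0.25²/2)·0.3333] / 0.1443 = [0.0023 + 0.0131] / 0.1443 = 0.1067 ≈ 0.11
d₂ = d₁ − σ√T = 0.1067 − 0.1443 = -0.0376 ≈ -0.04
exp(−rT) = exp(−0.008·0.3333) = 0.9973
N(d₁) = N(0.11) = 0.5438;  N(d₂) = N(-0.04) = 0.4840
C = 431·0.5438 − 430·0.9973·0.4840 = 234.3778 − 207.5581 = 26.8197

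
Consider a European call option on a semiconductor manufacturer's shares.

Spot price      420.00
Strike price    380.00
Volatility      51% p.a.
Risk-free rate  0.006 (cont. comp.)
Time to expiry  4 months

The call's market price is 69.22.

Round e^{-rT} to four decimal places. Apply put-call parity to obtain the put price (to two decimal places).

28.46

e^(−rT) = e^(−0.006·0.3333) = 0.9980
Put-call parity: C − P = S − K·e^(−rT) = 420 − 380·0.9980 = 420 − 379.2400 = 40.7600
P = C − (C − P) = 69.22 − (40.7600) = 28.4600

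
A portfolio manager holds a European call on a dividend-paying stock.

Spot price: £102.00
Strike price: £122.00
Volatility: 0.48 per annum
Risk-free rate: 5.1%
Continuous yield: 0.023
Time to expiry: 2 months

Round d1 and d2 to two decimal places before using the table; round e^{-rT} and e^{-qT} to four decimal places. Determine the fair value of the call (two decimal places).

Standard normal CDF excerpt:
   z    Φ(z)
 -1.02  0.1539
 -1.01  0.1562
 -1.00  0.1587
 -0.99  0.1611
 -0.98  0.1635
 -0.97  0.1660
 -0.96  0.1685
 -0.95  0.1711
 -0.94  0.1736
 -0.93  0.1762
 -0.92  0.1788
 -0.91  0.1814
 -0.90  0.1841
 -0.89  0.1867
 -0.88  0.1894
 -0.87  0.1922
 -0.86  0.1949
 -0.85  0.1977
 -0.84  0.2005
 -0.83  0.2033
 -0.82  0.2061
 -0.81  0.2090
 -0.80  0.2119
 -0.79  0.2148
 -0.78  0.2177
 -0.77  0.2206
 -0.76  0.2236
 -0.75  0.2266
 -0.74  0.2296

£2.34

T = 0.1667;  σ√T = 0.1960
d₁ = [ln(102/122) + (0.051 − 0.023 + 0.48²/2)·0.1667] / 0.1960 = [-0.1790 + 0.0239] / 0.1960 = -0.7919 ⇒ -0.79
d₂ = d₁ − σ√T = -0.7919 − 0.1960 = -0.9879 ⇒ -0.99
e^(−qT) = e^(−0.023·0.1667) = 0.9962;  e^(−rT) = e^(−0.051·0.1667) = 0.9915
C = 102·0.9962·N(-0.79) − 122·0.9915·N(-0.99) = 102·0.9962·0.2148 − 122·0.9915·0.1611 = 21.8263 − 19.4871 = 2.3392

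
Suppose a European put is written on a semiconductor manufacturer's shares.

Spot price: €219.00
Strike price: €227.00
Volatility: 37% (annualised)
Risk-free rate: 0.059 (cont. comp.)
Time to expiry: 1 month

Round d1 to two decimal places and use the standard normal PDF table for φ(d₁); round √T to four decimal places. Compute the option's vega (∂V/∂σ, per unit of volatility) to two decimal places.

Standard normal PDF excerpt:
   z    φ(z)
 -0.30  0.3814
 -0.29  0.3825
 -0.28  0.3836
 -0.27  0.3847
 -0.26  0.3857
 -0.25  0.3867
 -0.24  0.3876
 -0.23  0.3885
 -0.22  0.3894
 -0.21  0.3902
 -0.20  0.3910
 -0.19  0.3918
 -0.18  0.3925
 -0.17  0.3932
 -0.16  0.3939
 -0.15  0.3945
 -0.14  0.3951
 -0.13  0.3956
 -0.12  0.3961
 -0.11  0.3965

24.51

σ√T = 0.37·√0.08333 = 0.1068
d₁ = [ln(219/227) + (0.059 + 0.37²/2)·0.08333] / 0.1068 = [-0.0359 + 0.0106] / 0.1068 = -0.2365 which rounds to -0.24
√T = √0.08333 = 0.2887
φ(d₁) = φ(-0.24) = 0.3876
vega = S·φ(d₁)·√T = 219·0.3876·0.2887 = 24.5061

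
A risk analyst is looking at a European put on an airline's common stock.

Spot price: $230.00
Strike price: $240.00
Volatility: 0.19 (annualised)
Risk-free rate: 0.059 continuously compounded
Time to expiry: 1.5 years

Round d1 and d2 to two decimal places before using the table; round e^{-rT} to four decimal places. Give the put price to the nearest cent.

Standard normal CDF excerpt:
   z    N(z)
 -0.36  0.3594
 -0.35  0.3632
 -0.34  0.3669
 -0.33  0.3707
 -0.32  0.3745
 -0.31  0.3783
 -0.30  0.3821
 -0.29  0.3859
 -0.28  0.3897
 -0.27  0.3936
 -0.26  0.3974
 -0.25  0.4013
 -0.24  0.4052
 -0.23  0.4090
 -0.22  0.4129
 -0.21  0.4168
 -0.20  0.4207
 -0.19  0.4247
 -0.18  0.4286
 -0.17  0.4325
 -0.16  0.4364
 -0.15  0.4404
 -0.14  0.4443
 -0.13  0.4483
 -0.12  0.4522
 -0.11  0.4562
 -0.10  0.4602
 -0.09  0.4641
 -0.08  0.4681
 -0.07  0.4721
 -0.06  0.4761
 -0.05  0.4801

$15.82

T = 1.5;  σ√T = 0.2327
d₁ = [ln(230/240) + (0.059 + ½·0.19²)·1.5] / (σ√T) = (-0.0426 + 0.1156) / 0.2327 = 0.3138 ⇒ 0.31
d₂ = 0.3138 − 0.2327 = 0.0811 ⇒ 0.08
exp(−rT) = exp(−0.059·1.5) = 0.9153
N(−d₂) = N(-0.08) = 0.4681;  N(−d₁) = N(-0.31) = 0.3783
P = 240·0.9153·0.4681 − 230·0.3783 = 102.8285 − 87.0090 = 15.8195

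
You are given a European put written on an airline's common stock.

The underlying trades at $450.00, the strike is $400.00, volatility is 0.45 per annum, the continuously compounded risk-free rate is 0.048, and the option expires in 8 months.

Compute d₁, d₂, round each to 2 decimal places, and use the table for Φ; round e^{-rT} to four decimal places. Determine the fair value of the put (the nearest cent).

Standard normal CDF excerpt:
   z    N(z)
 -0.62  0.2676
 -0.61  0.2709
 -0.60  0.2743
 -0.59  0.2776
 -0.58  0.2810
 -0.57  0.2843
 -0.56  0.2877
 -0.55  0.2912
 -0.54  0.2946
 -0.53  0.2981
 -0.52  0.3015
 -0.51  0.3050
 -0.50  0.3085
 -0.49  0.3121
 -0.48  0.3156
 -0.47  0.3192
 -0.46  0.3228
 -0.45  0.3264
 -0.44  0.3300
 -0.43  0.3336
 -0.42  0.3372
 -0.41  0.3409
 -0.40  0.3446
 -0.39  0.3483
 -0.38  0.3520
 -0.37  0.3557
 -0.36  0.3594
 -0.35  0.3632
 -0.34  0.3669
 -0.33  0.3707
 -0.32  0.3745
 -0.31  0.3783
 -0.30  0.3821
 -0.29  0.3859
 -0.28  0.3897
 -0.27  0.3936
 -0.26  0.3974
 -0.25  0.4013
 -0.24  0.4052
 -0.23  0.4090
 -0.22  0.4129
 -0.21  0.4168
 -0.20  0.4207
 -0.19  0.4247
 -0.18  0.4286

σ√T = 0.45·√0.6667 = 0.3674
d₁ = [ln(450/400) + (0.048 + ½·0.45²)·0.6667] / (σ√T) = (0.1178 + 0.0995) / 0.3674 = 0.5914 → 0.59
d₂ = 0.5914 − 0.3674 = 0.2239 → 0.22
e^(−rT) = e^(−0.048·0.6667) = 0.9685
P = 400·0.9685·N(-0.22) − 450·N(-0.59) = 400·0.9685·0.4129 − 450·0.2776 = 159.9575 − 124.9200 = 35.0375

$35.04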